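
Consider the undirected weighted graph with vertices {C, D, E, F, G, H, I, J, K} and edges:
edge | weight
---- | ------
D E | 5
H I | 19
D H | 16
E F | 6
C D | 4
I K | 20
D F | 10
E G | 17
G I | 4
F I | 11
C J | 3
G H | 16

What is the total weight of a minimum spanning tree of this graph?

69

Sort edges by weight, then run Kruskal:
C J (3): add — endpoints in different components.
C D (4): add — endpoints in different components.
G I (4): add — endpoints in different components.
D E (5): add — endpoints in different components.
E F (6): add — endpoints in different components.
D F (10): skip — D and F already connected.
F I (11): add — endpoints in different components.
D H (16): add — endpoints in different components.
G H (16): skip — G and H already connected.
E G (17): skip — E and G already connected.
H I (19): skip — H and I already connected.
I K (20): add — endpoints in different components.
MST edges: C J, C D, G I, D E, E F, F I, D H, I K; total weight 3+4+4+5+6+11+16+20 = 69.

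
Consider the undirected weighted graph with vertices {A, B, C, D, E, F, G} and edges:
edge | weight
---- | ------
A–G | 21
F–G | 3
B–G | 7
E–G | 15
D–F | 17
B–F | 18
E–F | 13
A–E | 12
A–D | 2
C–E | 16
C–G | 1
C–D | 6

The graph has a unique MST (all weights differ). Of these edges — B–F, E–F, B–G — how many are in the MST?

1

Kruskal's algorithm — process edges by increasing weight (ties by edge label):
C–G (1): add. Components now {A} {B} {C,G} {D} {E} {F}
A–D (2): add. Components now {A,D} {B} {C,G} {E} {F}
F–G (3): add. Components now {A,D} {B} {C,F,G} {E}
C–D (6): add. Components now {A,C,D,F,G} {B} {E}
B–G (7): add. Components now {A,B,C,D,F,G} {E}
A–E (12): add. Components now {A,B,C,D,E,F,G}
MST edge set: {C–G, A–D, F–G, C–D, B–G, A–E}.
Of the listed edges, {B–G} are in the MST → 1.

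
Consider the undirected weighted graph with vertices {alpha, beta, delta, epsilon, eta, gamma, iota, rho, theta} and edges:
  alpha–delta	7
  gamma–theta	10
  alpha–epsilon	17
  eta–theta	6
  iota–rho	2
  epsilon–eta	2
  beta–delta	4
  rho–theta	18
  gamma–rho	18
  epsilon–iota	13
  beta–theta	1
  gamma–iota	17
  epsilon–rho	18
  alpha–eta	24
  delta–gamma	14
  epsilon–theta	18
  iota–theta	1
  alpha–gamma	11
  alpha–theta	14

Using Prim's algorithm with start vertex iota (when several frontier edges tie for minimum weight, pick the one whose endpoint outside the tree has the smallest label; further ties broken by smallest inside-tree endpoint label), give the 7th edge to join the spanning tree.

Prim, starting at iota.
Step 1: cheapest edge leaving the tree is iota–theta (1); add theta.
Step 2: cheapest edge leaving the tree is beta–theta (1); add beta.
Step 3: cheapest edge leaving the tree is iota–rho (2); add rho.
Step 4: cheapest edge leaving the tree is beta–delta (4); add delta.
Step 5: cheapest edge leaving the tree is eta–theta (6); add eta.
Step 6: cheapest edge leaving the tree is epsilon–eta (2); add epsilon.
Step 7: cheapest edge leaving the tree is alpha–delta (7); add alpha.
Step 8: cheapest edge leaving the tree is gamma–theta (10); add gamma.
The 7th edge added is alpha–delta.

alpha-delta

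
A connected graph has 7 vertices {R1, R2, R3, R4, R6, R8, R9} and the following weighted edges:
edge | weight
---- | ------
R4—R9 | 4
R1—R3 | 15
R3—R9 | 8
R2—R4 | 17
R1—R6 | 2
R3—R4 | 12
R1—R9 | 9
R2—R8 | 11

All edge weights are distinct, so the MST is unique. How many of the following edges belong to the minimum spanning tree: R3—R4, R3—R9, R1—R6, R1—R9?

3

Sort edges by weight, then run Kruskal:
R1—R6 (2): add. Components now {R8} {R1,R6} {R4} {R9} {R3} {R2}
R4—R9 (4): add. Components now {R8} {R1,R6} {R4,R9} {R3} {R2}
R3—R9 (8): add. Components now {R8} {R1,R6} {R3,R4,R9} {R2}
R1—R9 (9): add. Components now {R8} {R1,R3,R4,R6,R9} {R2}
R2—R8 (11): add. Components now {R2,R8} {R1,R3,R4,R6,R9}
R3—R4 (12): skip — R4 and R3 already connected.
R1—R3 (15): skip — R1 and R3 already connected.
R2—R4 (17): add. Components now {R1,R2,R3,R4,R6,R8,R9}
MST edge set: {R1—R6, R4—R9, R3—R9, R1—R9, R2—R8, R2—R4}.
Of the listed edges, {R3—R9, R1—R6, R1—R9} are in the MST → 3.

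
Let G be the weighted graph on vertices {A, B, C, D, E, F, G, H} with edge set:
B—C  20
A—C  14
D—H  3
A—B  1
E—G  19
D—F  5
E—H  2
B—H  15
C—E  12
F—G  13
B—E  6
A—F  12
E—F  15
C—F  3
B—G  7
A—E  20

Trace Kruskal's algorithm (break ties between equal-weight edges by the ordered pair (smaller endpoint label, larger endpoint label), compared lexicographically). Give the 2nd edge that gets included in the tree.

Kruskal's algorithm — process edges by increasing weight (ties by edge label):
A—B (1): add — endpoints in different components.
E—H (2): add — endpoints in different components.
C—F (3): add — endpoints in different components.
D—H (3): add — endpoints in different components.
D—F (5): add — endpoints in different components.
B—E (6): add — endpoints in different components.
B—G (7): add — endpoints in different components.
The 2nd edge added is E—H.

E-H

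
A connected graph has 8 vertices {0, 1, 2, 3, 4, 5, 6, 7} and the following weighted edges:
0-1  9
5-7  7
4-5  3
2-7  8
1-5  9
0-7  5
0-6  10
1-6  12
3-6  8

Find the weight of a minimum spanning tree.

50

Kruskal: consider edges lightest-first.
4-5 (3): add — endpoints in different components.
0-7 (5): add — endpoints in different components.
5-7 (7): add — endpoints in different components.
2-7 (8): add — endpoints in different components.
3-6 (8): add — endpoints in different components.
0-1 (9): add — endpoints in different components.
1-5 (9): skip — 1 and 5 already connected.
0-6 (10): add — endpoints in different components.
MST edges: 4-5, 0-7, 5-7, 2-7, 3-6, 0-1, 0-6; total weight 3+5+7+8+8+9+10 = 50.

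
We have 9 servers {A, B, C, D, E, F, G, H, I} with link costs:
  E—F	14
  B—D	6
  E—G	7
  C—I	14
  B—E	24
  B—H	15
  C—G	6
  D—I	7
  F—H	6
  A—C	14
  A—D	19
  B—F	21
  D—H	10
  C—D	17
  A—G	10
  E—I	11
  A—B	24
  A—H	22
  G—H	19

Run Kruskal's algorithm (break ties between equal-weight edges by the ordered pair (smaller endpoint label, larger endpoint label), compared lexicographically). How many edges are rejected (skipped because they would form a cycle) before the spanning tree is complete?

0

Kruskal's algorithm — process edges by increasing weight (ties by edge label):
B—D (6): add — endpoints in different components.
C—G (6): add — endpoints in different components.
F—H (6): add — endpoints in different components.
D—I (7): add — endpoints in different components.
E—G (7): add — endpoints in different components.
A—G (10): add — endpoints in different components.
D—H (10): add — endpoints in different components.
E—I (11): add — endpoints in different components.
Edges rejected before the tree was complete: 0.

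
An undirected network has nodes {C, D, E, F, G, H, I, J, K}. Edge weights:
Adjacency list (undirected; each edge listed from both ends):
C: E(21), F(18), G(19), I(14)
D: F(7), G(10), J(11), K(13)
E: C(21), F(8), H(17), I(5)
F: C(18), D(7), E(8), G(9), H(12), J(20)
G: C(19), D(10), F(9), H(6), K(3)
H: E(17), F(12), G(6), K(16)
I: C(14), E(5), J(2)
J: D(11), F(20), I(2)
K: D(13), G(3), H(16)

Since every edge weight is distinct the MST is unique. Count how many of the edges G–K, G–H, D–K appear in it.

2

Sort edges by weight, then run Kruskal:
I–J (2): add — endpoints in different components.
G–K (3): add — endpoints in different components.
E–I (5): add — endpoints in different components.
G–H (6): add — endpoints in different components.
D–F (7): add — endpoints in different components.
E–F (8): add — endpoints in different components.
F–G (9): add — endpoints in different components.
D–G (10): skip — D and G already connected.
D–J (11): skip — D and J already connected.
F–H (12): skip — F and H already connected.
D–K (13): skip — D and K already connected.
C–I (14): add — endpoints in different components.
MST edge set: {I–J, G–K, E–I, G–H, D–F, E–F, F–G, C–I}.
Of the listed edges, {G–K, G–H} are in the MST → 2.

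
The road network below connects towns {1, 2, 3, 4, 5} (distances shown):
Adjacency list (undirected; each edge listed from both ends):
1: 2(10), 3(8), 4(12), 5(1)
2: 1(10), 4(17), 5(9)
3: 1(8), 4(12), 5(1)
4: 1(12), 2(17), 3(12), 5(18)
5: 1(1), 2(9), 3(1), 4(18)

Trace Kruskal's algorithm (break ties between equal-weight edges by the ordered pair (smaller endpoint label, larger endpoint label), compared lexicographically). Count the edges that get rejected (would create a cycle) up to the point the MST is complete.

Kruskal's algorithm — process edges by increasing weight (ties by edge label):
1 5 (1): add — endpoints in different components.
3 5 (1): add — endpoints in different components.
1 3 (8): skip — 1 and 3 already connected.
2 5 (9): add — endpoints in different components.
1 2 (10): skip — 1 and 2 already connected.
1 4 (12): add — endpoints in different components.
Edges rejected before the tree was complete: 2.

2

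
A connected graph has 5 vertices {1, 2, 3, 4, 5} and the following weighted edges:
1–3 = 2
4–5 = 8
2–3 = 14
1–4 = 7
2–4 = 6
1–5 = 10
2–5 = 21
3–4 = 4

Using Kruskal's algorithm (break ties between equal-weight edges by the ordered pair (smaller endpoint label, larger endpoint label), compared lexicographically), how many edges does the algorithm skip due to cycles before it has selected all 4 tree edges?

1

Kruskal's algorithm — process edges by increasing weight (ties by edge label):
1–3 (2): add — endpoints in different components.
3–4 (4): add — endpoints in different components.
2–4 (6): add — endpoints in different components.
1–4 (7): skip — 1 and 4 already connected.
4–5 (8): add — endpoints in different components.
Edges rejected before the tree was complete: 1.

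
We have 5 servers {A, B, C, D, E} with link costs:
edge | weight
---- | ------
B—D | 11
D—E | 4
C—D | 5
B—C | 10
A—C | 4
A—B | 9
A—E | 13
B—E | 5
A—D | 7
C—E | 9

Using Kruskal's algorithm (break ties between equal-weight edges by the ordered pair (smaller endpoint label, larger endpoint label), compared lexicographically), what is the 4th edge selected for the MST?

C-D

Kruskal: consider edges lightest-first.
A—C (4): add — endpoints in different components.
D—E (4): add — endpoints in different components.
B—E (5): add — endpoints in different components.
C—D (5): add — endpoints in different components.
The 4th edge added is C—D.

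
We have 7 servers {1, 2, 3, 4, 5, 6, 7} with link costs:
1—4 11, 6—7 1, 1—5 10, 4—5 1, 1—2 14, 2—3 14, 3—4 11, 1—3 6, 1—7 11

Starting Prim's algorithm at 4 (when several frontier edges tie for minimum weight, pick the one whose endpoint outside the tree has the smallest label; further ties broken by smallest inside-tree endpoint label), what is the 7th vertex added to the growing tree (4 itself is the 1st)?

Grow the tree from 4 using Prim:
Step 1: cheapest edge leaving the tree is 4—5 (1); add 5.
Step 2: cheapest edge leaving the tree is 1—5 (10); add 1.
Step 3: cheapest edge leaving the tree is 1—3 (6); add 3.
Step 4: cheapest edge leaving the tree is 1—7 (11); add 7.
Step 5: cheapest edge leaving the tree is 6—7 (1); add 6.
Step 6: cheapest edge leaving the tree is 1—2 (14); add 2.
Vertex order: 4, 5, 1, 3, 7, 6, 2. The 7th vertex is 2.

2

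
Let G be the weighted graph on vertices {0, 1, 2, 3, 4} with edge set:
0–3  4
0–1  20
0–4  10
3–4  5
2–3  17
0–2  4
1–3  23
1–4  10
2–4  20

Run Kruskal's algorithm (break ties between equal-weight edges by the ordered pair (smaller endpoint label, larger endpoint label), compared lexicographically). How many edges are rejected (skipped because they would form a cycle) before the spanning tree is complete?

1

Kruskal's algorithm — process edges by increasing weight (ties by edge label):
0–2 (4): add. Components now {0,2} {1} {3} {4}
0–3 (4): add. Components now {0,2,3} {1} {4}
3–4 (5): add. Components now {0,2,3,4} {1}
0–4 (10): skip — 0 and 4 already connected.
1–4 (10): add. Components now {0,1,2,3,4}
Edges rejected before the tree was complete: 1.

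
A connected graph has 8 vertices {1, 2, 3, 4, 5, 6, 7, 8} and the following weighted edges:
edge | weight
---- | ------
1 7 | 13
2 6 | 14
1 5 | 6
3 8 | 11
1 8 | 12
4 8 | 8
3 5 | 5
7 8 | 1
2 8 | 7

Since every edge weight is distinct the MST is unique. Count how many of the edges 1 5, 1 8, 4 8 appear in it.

Kruskal: consider edges lightest-first.
7 8 (1): add — endpoints in different components.
3 5 (5): add — endpoints in different components.
1 5 (6): add — endpoints in different components.
2 8 (7): add — endpoints in different components.
4 8 (8): add — endpoints in different components.
3 8 (11): add — endpoints in different components.
1 8 (12): skip — 1 and 8 already connected.
1 7 (13): skip — 1 and 7 already connected.
2 6 (14): add — endpoints in different components.
MST edge set: {7 8, 3 5, 1 5, 2 8, 4 8, 3 8, 2 6}.
Of the listed edges, {1 5, 4 8} are in the MST → 2.

2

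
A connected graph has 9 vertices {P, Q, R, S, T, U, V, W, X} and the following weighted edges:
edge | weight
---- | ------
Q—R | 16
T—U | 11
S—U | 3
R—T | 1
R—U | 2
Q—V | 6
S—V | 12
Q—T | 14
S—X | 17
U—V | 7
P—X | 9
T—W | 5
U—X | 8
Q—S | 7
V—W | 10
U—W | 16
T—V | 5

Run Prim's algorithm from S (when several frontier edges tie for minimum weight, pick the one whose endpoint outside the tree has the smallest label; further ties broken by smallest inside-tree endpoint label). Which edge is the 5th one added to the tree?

T-W

Prim's algorithm from S:
Step 1: cheapest edge leaving the tree is S—U (3); add U.
Step 2: cheapest edge leaving the tree is R—U (2); add R.
Step 3: cheapest edge leaving the tree is R—T (1); add T.
Step 4: cheapest edge leaving the tree is T—V (5); add V.
Step 5: cheapest edge leaving the tree is T—W (5); add W.
Step 6: cheapest edge leaving the tree is Q—V (6); add Q.
Step 7: cheapest edge leaving the tree is U—X (8); add X.
Step 8: cheapest edge leaving the tree is P—X (9); add P.
The 5th edge added is T—W.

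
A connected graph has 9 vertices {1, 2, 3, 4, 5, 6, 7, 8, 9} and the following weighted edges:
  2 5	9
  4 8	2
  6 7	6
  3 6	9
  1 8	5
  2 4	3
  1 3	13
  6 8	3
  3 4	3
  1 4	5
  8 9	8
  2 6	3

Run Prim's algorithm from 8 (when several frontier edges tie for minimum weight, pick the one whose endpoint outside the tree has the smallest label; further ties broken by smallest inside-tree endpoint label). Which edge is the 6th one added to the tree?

Prim, starting at 8.
Step 1: frontier [4 8 2, 6 8 3, 1 8 5, 8 9 8] → take 4 8 (2); add 4.
Step 2: frontier [2 4 3, 3 4 3, 1 4 5, 6 8 3, 1 8 5, 8 9 8] → take 2 4 (3); add 2.
Step 3: frontier [2 6 3, 2 5 9, 3 4 3, 1 4 5, 6 8 3, 1 8 5, 8 9 8] → take 3 4 (3); add 3.
Step 4: frontier [2 6 3, 2 5 9, 3 6 9, 1 3 13, 1 4 5, 6 8 3, 1 8 5, 8 9 8] → take 2 6 (3); add 6.
Step 5: frontier [2 5 9, 1 3 13, 1 4 5, 6 7 6, 1 8 5, 8 9 8] → take 1 4 (5); add 1.
Step 6: frontier [2 5 9, 6 7 6, 8 9 8] → take 6 7 (6); add 7.
Step 7: frontier [2 5 9, 8 9 8] → take 8 9 (8); add 9.
Step 8: frontier [2 5 9] → take 2 5 (9); add 5.
The 6th edge added is 6 7.

6-7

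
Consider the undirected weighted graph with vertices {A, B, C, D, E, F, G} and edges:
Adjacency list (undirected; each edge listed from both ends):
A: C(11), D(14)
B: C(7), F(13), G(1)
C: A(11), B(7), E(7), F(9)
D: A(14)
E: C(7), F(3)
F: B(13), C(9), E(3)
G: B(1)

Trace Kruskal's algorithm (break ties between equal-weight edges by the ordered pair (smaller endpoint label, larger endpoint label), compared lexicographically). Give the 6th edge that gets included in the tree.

Sort edges by weight, then run Kruskal:
B—G (1): add. Components now {A} {B,G} {C} {D} {E} {F}
E—F (3): add. Components now {A} {B,G} {C} {D} {E,F}
B—C (7): add. Components now {A} {B,C,G} {D} {E,F}
C—E (7): add. Components now {A} {B,C,E,F,G} {D}
C—F (9): skip — C and F already connected.
A—C (11): add. Components now {A,B,C,E,F,G} {D}
B—F (13): skip — B and F already connected.
A—D (14): add. Components now {A,B,C,D,E,F,G}
The 6th edge added is A—D.

A-D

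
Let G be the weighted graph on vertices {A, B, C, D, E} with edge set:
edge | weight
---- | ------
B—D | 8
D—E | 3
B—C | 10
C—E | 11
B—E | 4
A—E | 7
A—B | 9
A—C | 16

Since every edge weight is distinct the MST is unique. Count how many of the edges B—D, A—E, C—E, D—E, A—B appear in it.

2

Kruskal: consider edges lightest-first.
D—E (3): add — endpoints in different components.
B—E (4): add — endpoints in different components.
A—E (7): add — endpoints in different components.
B—D (8): skip — B and D already connected.
A—B (9): skip — A and B already connected.
B—C (10): add — endpoints in different components.
MST edge set: {D—E, B—E, A—E, B—C}.
Of the listed edges, {A—E, D—E} are in the MST → 2.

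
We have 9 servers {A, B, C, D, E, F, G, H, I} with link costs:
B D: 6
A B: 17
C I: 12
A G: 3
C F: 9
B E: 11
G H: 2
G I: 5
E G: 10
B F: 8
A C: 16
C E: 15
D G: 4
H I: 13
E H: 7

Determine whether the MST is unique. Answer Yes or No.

Yes

Kruskal: consider edges lightest-first.
G H (2): add — endpoints in different components.
A G (3): add — endpoints in different components.
D G (4): add — endpoints in different components.
G I (5): add — endpoints in different components.
B D (6): add — endpoints in different components.
E H (7): add — endpoints in different components.
B F (8): add — endpoints in different components.
C F (9): add — endpoints in different components.
Every non-tree edge has weight strictly greater than the heaviest edge on the tree path between its endpoints, so the MST is unique.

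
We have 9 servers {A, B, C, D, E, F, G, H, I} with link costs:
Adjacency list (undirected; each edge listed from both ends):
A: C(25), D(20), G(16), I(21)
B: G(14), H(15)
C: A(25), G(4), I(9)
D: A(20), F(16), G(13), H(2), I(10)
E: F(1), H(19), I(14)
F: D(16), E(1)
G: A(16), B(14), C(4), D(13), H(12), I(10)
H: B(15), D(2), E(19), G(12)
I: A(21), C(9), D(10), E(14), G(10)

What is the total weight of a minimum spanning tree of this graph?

Grow the tree from I using Prim:
Step 1: cheapest edge leaving the tree is C–I (9); add C.
Step 2: cheapest edge leaving the tree is C–G (4); add G.
Step 3: cheapest edge leaving the tree is D–I (10); add D.
Step 4: cheapest edge leaving the tree is D–H (2); add H.
Step 5: cheapest edge leaving the tree is B–G (14); add B.
Step 6: cheapest edge leaving the tree is E–I (14); add E.
Step 7: cheapest edge leaving the tree is E–F (1); add F.
Step 8: cheapest edge leaving the tree is A–G (16); add A.
MST edges: C–I, C–G, D–I, D–H, B–G, E–I, E–F, A–G; total weight 9+4+10+2+14+14+1+16 = 70.

70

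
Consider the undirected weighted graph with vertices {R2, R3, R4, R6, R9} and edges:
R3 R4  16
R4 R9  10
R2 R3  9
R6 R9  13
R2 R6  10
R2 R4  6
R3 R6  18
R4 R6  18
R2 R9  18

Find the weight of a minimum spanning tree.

35

Grow the tree from R9 using Prim:
Step 1: frontier [R4 R9 10, R6 R9 13, R2 R9 18] → take R4 R9 (10); add R4.
Step 2: frontier [R2 R4 6, R3 R4 16, R4 R6 18, R6 R9 13, R2 R9 18] → take R2 R4 (6); add R2.
Step 3: frontier [R2 R3 9, R2 R6 10, R3 R4 16, R4 R6 18, R6 R9 13] → take R2 R3 (9); add R3.
Step 4: frontier [R2 R6 10, R3 R6 18, R4 R6 18, R6 R9 13] → take R2 R6 (10); add R6.
MST edges: R4 R9, R2 R4, R2 R3, R2 R6; total weight 10+6+9+10 = 35.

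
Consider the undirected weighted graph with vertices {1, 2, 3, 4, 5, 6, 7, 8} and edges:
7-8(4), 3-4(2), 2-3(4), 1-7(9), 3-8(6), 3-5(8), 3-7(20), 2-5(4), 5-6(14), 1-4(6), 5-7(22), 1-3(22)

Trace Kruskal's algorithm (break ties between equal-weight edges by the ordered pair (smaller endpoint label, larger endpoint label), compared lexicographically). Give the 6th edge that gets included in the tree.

Sort edges by weight, then run Kruskal:
3-4 (2): add — endpoints in different components.
2-3 (4): add — endpoints in different components.
2-5 (4): add — endpoints in different components.
7-8 (4): add — endpoints in different components.
1-4 (6): add — endpoints in different components.
3-8 (6): add — endpoints in different components.
3-5 (8): skip — 3 and 5 already connected.
1-7 (9): skip — 1 and 7 already connected.
5-6 (14): add — endpoints in different components.
The 6th edge added is 3-8.

3-8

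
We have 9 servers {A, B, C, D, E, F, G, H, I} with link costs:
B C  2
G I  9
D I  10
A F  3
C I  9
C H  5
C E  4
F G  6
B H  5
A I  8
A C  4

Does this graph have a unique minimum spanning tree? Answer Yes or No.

Kruskal: consider edges lightest-first.
B C (2): add — endpoints in different components.
A F (3): add — endpoints in different components.
A C (4): add — endpoints in different components.
C E (4): add — endpoints in different components.
B H (5): add — endpoints in different components.
C H (5): skip — C and H already connected.
F G (6): add — endpoints in different components.
A I (8): add — endpoints in different components.
C I (9): skip — C and I already connected.
G I (9): skip — G and I already connected.
D I (10): add — endpoints in different components.
Non-tree edge C H has weight 5, equal to the heaviest edge on its tree cycle — swapping gives another MST of the same weight. Not unique.

No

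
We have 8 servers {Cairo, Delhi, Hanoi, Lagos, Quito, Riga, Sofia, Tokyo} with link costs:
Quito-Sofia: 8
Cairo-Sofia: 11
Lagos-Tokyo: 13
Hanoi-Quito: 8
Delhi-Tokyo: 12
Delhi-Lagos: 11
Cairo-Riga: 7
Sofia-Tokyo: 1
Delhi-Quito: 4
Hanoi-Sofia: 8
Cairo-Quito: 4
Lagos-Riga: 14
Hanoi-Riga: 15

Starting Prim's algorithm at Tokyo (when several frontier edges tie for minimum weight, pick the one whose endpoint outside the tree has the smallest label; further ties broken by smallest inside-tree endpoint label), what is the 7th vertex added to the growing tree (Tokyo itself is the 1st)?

Prim, starting at Tokyo.
Step 1: frontier [Sofia-Tokyo 1, Delhi-Tokyo 12, Lagos-Tokyo 13] → take Sofia-Tokyo (1); add Sofia.
Step 2: frontier [Hanoi-Sofia 8, Quito-Sofia 8, Cairo-Sofia 11, Delhi-Tokyo 12, Lagos-Tokyo 13] → take Hanoi-Sofia (8); add Hanoi.
Step 3: frontier [Hanoi-Quito 8, Hanoi-Riga 15, Quito-Sofia 8, Cairo-Sofia 11, Delhi-Tokyo 12, Lagos-Tokyo 13] → take Hanoi-Quito (8); add Quito.
Step 4: frontier [Hanoi-Riga 15, Cairo-Quito 4, Delhi-Quito 4, Cairo-Sofia 11, Delhi-Tokyo 12, Lagos-Tokyo 13] → take Cairo-Quito (4); add Cairo.
Step 5: frontier [Cairo-Riga 7, Hanoi-Riga 15, Delhi-Quito 4, Delhi-Tokyo 12, Lagos-Tokyo 13] → take Delhi-Quito (4); add Delhi.
Step 6: frontier [Cairo-Riga 7, Delhi-Lagos 11, Hanoi-Riga 15, Lagos-Tokyo 13] → take Cairo-Riga (7); add Riga.
Step 7: frontier [Delhi-Lagos 11, Lagos-Riga 14, Lagos-Tokyo 13] → take Delhi-Lagos (11); add Lagos.
Vertex order: Tokyo, Sofia, Hanoi, Quito, Cairo, Delhi, Riga, Lagos. The 7th vertex is Riga.

Riga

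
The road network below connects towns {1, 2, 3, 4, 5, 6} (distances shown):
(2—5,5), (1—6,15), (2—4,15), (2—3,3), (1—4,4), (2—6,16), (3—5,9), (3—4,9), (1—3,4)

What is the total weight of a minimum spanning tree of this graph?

31

Grow the tree from 6 using Prim:
Step 1: frontier [1—6 15, 2—6 16] → take 1—6 (15); add 1.
Step 2: frontier [1—3 4, 1—4 4, 2—6 16] → take 1—3 (4); add 3.
Step 3: frontier [1—4 4, 2—3 3, 3—4 9, 3—5 9, 2—6 16] → take 2—3 (3); add 2.
Step 4: frontier [1—4 4, 2—5 5, 2—4 15, 3—4 9, 3—5 9] → take 1—4 (4); add 4.
Step 5: frontier [2—5 5, 3—5 9] → take 2—5 (5); add 5.
MST edges: 1—6, 1—3, 2—3, 1—4, 2—5; total weight 15+4+3+4+5 = 31.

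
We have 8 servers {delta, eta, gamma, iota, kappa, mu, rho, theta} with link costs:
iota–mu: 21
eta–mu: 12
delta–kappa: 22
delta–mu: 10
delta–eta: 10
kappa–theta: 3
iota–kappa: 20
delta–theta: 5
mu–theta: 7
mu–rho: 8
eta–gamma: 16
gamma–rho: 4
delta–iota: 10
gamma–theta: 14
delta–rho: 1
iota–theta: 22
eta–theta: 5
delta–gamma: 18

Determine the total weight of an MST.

Grow the tree from rho using Prim:
Step 1: cheapest edge leaving the tree is delta–rho (1); add delta.
Step 2: cheapest edge leaving the tree is gamma–rho (4); add gamma.
Step 3: cheapest edge leaving the tree is delta–theta (5); add theta.
Step 4: cheapest edge leaving the tree is kappa–theta (3); add kappa.
Step 5: cheapest edge leaving the tree is eta–theta (5); add eta.
Step 6: cheapest edge leaving the tree is mu–theta (7); add mu.
Step 7: cheapest edge leaving the tree is delta–iota (10); add iota.
MST edges: delta–rho, gamma–rho, delta–theta, kappa–theta, eta–theta, mu–theta, delta–iota; total weight 1+4+5+3+5+7+10 = 35.

35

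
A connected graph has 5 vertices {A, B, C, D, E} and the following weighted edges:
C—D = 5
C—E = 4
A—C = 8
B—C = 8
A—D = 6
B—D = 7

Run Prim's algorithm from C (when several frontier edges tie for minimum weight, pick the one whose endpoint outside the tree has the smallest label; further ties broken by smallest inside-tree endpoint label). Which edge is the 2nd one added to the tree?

C-D

Prim, starting at C.
Step 1: cheapest edge leaving the tree is C—E (4); add E.
Step 2: cheapest edge leaving the tree is C—D (5); add D.
Step 3: cheapest edge leaving the tree is A—D (6); add A.
Step 4: cheapest edge leaving the tree is B—D (7); add B.
The 2nd edge added is C—D.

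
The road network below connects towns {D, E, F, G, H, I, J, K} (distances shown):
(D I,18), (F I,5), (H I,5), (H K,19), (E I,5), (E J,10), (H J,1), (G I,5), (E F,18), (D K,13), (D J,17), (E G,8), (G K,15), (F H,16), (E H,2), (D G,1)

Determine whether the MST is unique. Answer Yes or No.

Kruskal's algorithm — process edges by increasing weight (ties by edge label):
D G (1): add — endpoints in different components.
H J (1): add — endpoints in different components.
E H (2): add — endpoints in different components.
E I (5): add — endpoints in different components.
F I (5): add — endpoints in different components.
G I (5): add — endpoints in different components.
H I (5): skip — H and I already connected.
E G (8): skip — E and G already connected.
E J (10): skip — E and J already connected.
D K (13): add — endpoints in different components.
Non-tree edge H I has weight 5, equal to the heaviest edge on its tree cycle — swapping gives another MST of the same weight. Not unique.

No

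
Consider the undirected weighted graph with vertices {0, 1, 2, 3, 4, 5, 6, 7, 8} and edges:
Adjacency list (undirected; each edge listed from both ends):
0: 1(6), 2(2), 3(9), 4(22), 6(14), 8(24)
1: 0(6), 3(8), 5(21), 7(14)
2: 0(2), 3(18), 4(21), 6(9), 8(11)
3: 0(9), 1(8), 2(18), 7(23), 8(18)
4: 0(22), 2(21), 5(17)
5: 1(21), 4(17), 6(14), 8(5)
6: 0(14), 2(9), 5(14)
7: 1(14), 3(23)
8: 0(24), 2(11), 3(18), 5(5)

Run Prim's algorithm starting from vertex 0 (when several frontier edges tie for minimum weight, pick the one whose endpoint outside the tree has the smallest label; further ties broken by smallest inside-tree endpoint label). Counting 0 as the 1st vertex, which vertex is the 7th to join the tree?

5

Grow the tree from 0 using Prim:
Step 1: cheapest edge leaving the tree is 0—2 (2); add 2.
Step 2: cheapest edge leaving the tree is 0—1 (6); add 1.
Step 3: cheapest edge leaving the tree is 1—3 (8); add 3.
Step 4: cheapest edge leaving the tree is 2—6 (9); add 6.
Step 5: cheapest edge leaving the tree is 2—8 (11); add 8.
Step 6: cheapest edge leaving the tree is 5—8 (5); add 5.
Step 7: cheapest edge leaving the tree is 1—7 (14); add 7.
Step 8: cheapest edge leaving the tree is 4—5 (17); add 4.
Vertex order: 0, 2, 1, 3, 6, 8, 5, 7, 4. The 7th vertex is 5.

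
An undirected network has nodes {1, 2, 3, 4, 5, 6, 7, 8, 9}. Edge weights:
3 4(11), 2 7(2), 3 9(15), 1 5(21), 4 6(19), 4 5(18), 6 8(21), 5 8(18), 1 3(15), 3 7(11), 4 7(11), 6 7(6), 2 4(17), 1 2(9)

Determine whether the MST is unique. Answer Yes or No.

Sort edges by weight, then run Kruskal:
2 7 (2): add — endpoints in different components.
6 7 (6): add — endpoints in different components.
1 2 (9): add — endpoints in different components.
3 4 (11): add — endpoints in different components.
3 7 (11): add — endpoints in different components.
4 7 (11): skip — 4 and 7 already connected.
1 3 (15): skip — 1 and 3 already connected.
3 9 (15): add — endpoints in different components.
2 4 (17): skip — 2 and 4 already connected.
4 5 (18): add — endpoints in different components.
5 8 (18): add — endpoints in different components.
Non-tree edge 4 7 has weight 11, equal to the heaviest edge on its tree cycle — swapping gives another MST of the same weight. Not unique.

No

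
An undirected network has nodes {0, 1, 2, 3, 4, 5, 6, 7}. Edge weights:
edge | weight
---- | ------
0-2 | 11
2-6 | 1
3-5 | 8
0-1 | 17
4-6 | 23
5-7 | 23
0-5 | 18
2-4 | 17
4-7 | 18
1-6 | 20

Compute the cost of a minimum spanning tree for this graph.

90

Prim, starting at 2.
Step 1: frontier [2-6 1, 0-2 11, 2-4 17] → take 2-6 (1); add 6.
Step 2: frontier [0-2 11, 2-4 17, 1-6 20, 4-6 23] → take 0-2 (11); add 0.
Step 3: frontier [0-1 17, 0-5 18, 2-4 17, 1-6 20, 4-6 23] → take 0-1 (17); add 1.
Step 4: frontier [0-5 18, 2-4 17, 4-6 23] → take 2-4 (17); add 4.
Step 5: frontier [0-5 18, 4-7 18] → take 0-5 (18); add 5.
Step 6: frontier [4-7 18, 3-5 8, 5-7 23] → take 3-5 (8); add 3.
Step 7: frontier [4-7 18, 5-7 23] → take 4-7 (18); add 7.
MST edges: 2-6, 0-2, 0-1, 2-4, 0-5, 3-5, 4-7; total weight 1+11+17+17+18+8+18 = 90.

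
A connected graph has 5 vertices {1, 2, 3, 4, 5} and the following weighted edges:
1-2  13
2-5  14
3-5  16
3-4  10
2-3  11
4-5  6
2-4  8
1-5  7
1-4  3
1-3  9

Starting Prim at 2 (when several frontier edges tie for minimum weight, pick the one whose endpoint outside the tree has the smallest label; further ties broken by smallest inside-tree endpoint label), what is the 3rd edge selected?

Grow the tree from 2 using Prim:
Step 1: frontier [2-4 8, 2-3 11, 1-2 13, 2-5 14] → take 2-4 (8); add 4.
Step 2: frontier [2-3 11, 1-2 13, 2-5 14, 1-4 3, 4-5 6, 3-4 10] → take 1-4 (3); add 1.
Step 3: frontier [1-5 7, 1-3 9, 2-3 11, 2-5 14, 4-5 6, 3-4 10] → take 4-5 (6); add 5.
Step 4: frontier [1-3 9, 2-3 11, 3-4 10, 3-5 16] → take 1-3 (9); add 3.
The 3rd edge added is 4-5.

4-5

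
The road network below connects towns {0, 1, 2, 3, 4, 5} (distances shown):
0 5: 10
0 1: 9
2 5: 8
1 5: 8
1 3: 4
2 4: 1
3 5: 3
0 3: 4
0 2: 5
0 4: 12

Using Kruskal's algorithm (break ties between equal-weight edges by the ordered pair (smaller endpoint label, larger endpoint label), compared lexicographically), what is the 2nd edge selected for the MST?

Kruskal's algorithm — process edges by increasing weight (ties by edge label):
2 4 (1): add — endpoints in different components.
3 5 (3): add — endpoints in different components.
0 3 (4): add — endpoints in different components.
1 3 (4): add — endpoints in different components.
0 2 (5): add — endpoints in different components.
The 2nd edge added is 3 5.

3-5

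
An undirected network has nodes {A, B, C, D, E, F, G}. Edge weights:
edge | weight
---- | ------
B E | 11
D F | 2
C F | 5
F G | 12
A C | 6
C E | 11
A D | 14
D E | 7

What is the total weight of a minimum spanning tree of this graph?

43

Sort edges by weight, then run Kruskal:
D F (2): add. Components now {A} {B} {C} {D,F} {E} {G}
C F (5): add. Components now {A} {B} {C,D,F} {E} {G}
A C (6): add. Components now {A,C,D,F} {B} {E} {G}
D E (7): add. Components now {A,C,D,E,F} {B} {G}
B E (11): add. Components now {A,B,C,D,E,F} {G}
C E (11): skip — C and E already connected.
F G (12): add. Components now {A,B,C,D,E,F,G}
MST edges: D F, C F, A C, D E, B E, F G; total weight 2+5+6+7+11+12 = 43.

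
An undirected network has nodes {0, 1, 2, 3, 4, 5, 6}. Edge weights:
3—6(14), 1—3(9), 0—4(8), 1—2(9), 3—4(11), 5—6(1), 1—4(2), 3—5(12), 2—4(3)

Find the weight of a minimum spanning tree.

Prim's algorithm from 6:
Step 1: cheapest edge leaving the tree is 5—6 (1); add 5.
Step 2: cheapest edge leaving the tree is 3—5 (12); add 3.
Step 3: cheapest edge leaving the tree is 1—3 (9); add 1.
Step 4: cheapest edge leaving the tree is 1—4 (2); add 4.
Step 5: cheapest edge leaving the tree is 2—4 (3); add 2.
Step 6: cheapest edge leaving the tree is 0—4 (8); add 0.
MST edges: 5—6, 3—5, 1—3, 1—4, 2—4, 0—4; total weight 1+12+9+2+3+8 = 35.

35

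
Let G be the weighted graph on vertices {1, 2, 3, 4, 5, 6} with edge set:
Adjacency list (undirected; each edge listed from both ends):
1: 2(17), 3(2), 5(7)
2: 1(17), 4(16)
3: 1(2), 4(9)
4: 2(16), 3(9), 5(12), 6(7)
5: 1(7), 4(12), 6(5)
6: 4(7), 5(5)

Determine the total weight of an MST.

Prim, starting at 6.
Step 1: frontier [5—6 5, 4—6 7] → take 5—6 (5); add 5.
Step 2: frontier [1—5 7, 4—5 12, 4—6 7] → take 1—5 (7); add 1.
Step 3: frontier [1—3 2, 1—2 17, 4—5 12, 4—6 7] → take 1—3 (2); add 3.
Step 4: frontier [1—2 17, 3—4 9, 4—5 12, 4—6 7] → take 4—6 (7); add 4.
Step 5: frontier [1—2 17, 2—4 16] → take 2—4 (16); add 2.
MST edges: 5—6, 1—5, 1—3, 4—6, 2—4; total weight 5+7+2+7+16 = 37.

37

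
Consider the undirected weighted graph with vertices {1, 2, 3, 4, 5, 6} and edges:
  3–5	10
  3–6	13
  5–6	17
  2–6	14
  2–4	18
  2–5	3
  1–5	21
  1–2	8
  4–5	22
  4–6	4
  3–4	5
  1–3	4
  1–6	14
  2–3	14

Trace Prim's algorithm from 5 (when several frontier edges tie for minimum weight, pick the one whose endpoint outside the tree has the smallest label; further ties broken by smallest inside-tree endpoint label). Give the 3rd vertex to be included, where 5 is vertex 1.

1

Prim's algorithm from 5:
Step 1: cheapest edge leaving the tree is 2–5 (3); add 2.
Step 2: cheapest edge leaving the tree is 1–2 (8); add 1.
Step 3: cheapest edge leaving the tree is 1–3 (4); add 3.
Step 4: cheapest edge leaving the tree is 3–4 (5); add 4.
Step 5: cheapest edge leaving the tree is 4–6 (4); add 6.
Vertex order: 5, 2, 1, 3, 4, 6. The 3rd vertex is 1.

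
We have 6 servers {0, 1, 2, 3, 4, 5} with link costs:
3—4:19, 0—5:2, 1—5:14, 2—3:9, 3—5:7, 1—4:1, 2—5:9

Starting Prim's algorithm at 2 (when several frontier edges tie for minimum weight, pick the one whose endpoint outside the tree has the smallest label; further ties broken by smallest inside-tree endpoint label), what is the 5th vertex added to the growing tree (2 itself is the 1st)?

Prim's algorithm from 2:
Step 1: cheapest edge leaving the tree is 2—3 (9); add 3.
Step 2: cheapest edge leaving the tree is 3—5 (7); add 5.
Step 3: cheapest edge leaving the tree is 0—5 (2); add 0.
Step 4: cheapest edge leaving the tree is 1—5 (14); add 1.
Step 5: cheapest edge leaving the tree is 1—4 (1); add 4.
Vertex order: 2, 3, 5, 0, 1, 4. The 5th vertex is 1.

1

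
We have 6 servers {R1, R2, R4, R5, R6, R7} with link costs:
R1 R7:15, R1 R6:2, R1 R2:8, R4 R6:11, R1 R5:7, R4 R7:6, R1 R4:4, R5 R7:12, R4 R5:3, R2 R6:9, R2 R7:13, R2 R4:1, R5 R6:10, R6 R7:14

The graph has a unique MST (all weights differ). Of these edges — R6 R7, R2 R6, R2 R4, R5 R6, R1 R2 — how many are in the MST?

1

Kruskal's algorithm — process edges by increasing weight (ties by edge label):
R2 R4 (1): add. Components now {R7} {R2,R4} {R1} {R5} {R6}
R1 R6 (2): add. Components now {R7} {R2,R4} {R1,R6} {R5}
R4 R5 (3): add. Components now {R7} {R2,R4,R5} {R1,R6}
R1 R4 (4): add. Components now {R7} {R1,R2,R4,R5,R6}
R4 R7 (6): add. Components now {R1,R2,R4,R5,R6,R7}
MST edge set: {R2 R4, R1 R6, R4 R5, R1 R4, R4 R7}.
Of the listed edges, {R2 R4} are in the MST → 1.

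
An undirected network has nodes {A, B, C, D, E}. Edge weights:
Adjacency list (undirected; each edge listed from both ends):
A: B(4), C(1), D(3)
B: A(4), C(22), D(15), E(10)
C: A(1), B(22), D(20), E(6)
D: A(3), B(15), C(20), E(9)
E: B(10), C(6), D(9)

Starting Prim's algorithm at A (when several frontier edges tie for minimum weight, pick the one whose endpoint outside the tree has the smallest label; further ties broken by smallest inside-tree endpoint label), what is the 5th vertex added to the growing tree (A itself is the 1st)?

E

Prim's algorithm from A:
Step 1: cheapest edge leaving the tree is A–C (1); add C.
Step 2: cheapest edge leaving the tree is A–D (3); add D.
Step 3: cheapest edge leaving the tree is A–B (4); add B.
Step 4: cheapest edge leaving the tree is C–E (6); add E.
Vertex order: A, C, D, B, E. The 5th vertex is E.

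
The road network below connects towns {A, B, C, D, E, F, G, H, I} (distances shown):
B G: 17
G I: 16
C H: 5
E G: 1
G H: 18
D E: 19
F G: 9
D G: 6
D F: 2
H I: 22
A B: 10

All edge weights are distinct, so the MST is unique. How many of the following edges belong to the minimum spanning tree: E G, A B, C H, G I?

4

Sort edges by weight, then run Kruskal:
E G (1): add — endpoints in different components.
D F (2): add — endpoints in different components.
C H (5): add — endpoints in different components.
D G (6): add — endpoints in different components.
F G (9): skip — F and G already connected.
A B (10): add — endpoints in different components.
G I (16): add — endpoints in different components.
B G (17): add — endpoints in different components.
G H (18): add — endpoints in different components.
MST edge set: {E G, D F, C H, D G, A B, G I, B G, G H}.
Of the listed edges, {E G, A B, C H, G I} are in the MST → 4.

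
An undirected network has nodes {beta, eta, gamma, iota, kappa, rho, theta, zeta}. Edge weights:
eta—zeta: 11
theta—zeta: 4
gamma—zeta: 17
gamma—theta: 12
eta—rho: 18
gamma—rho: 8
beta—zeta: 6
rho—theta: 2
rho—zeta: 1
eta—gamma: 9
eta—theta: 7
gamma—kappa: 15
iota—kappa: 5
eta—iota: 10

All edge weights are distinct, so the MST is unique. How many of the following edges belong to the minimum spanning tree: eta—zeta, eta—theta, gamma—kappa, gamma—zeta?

1

Sort edges by weight, then run Kruskal:
rho—zeta (1): add — endpoints in different components.
rho—theta (2): add — endpoints in different components.
theta—zeta (4): skip — theta and zeta already connected.
iota—kappa (5): add — endpoints in different components.
beta—zeta (6): add — endpoints in different components.
eta—theta (7): add — endpoints in different components.
gamma—rho (8): add — endpoints in different components.
eta—gamma (9): skip — gamma and eta already connected.
eta—iota (10): add — endpoints in different components.
MST edge set: {rho—zeta, rho—theta, iota—kappa, beta—zeta, eta—theta, gamma—rho, eta—iota}.
Of the listed edges, {eta—theta} are in the MST → 1.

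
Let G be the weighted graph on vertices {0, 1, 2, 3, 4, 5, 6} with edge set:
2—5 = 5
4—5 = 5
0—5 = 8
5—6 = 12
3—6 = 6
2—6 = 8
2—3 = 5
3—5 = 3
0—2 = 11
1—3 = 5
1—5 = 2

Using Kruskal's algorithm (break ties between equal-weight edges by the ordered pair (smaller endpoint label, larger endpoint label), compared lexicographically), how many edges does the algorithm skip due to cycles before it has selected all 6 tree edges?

2

Kruskal: consider edges lightest-first.
1—5 (2): add — endpoints in different components.
3—5 (3): add — endpoints in different components.
1—3 (5): skip — 1 and 3 already connected.
2—3 (5): add — endpoints in different components.
2—5 (5): skip — 2 and 5 already connected.
4—5 (5): add — endpoints in different components.
3—6 (6): add — endpoints in different components.
0—5 (8): add — endpoints in different components.
Edges rejected before the tree was complete: 2.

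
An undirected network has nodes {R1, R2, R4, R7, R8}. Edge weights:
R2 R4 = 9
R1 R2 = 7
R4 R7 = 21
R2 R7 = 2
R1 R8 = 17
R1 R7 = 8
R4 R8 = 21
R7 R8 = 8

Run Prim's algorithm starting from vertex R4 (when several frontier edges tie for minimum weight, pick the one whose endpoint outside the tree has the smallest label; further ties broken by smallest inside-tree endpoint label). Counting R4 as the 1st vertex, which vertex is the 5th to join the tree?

R8

Prim's algorithm from R4:
Step 1: cheapest edge leaving the tree is R2 R4 (9); add R2.
Step 2: cheapest edge leaving the tree is R2 R7 (2); add R7.
Step 3: cheapest edge leaving the tree is R1 R2 (7); add R1.
Step 4: cheapest edge leaving the tree is R7 R8 (8); add R8.
Vertex order: R4, R2, R7, R1, R8. The 5th vertex is R8.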